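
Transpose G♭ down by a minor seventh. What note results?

Ab

G down a major seventh is Ab, so the target letter is A.
From Gb, a minor seventh is 10 semitones down: Ab.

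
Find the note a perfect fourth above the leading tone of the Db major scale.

The leading tone of Db major is C.
A perfect fourth (5 semitones) above C lands on the letter F, giving F.

F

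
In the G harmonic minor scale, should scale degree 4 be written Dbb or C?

C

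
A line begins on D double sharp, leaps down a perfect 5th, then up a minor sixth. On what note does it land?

A perfect fifth down from D## is G## (letter G, 7 semitones down).
A minor sixth up from G## is E# (letter E, 8 semitones up).

E#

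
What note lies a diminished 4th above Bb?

B up a perfect fourth is E, so the target letter is E.
From Bb, a diminished fourth is 4 semitones up: Ebb.

Ebb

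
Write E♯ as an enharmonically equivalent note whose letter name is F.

E# is pitch class 5. The letter F alone is pitch class 5.
Pitch class 5 on F needs no accidental: F.

F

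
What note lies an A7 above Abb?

G

A seventh above A lands on the letter G.
An augmented seventh spans 12 semitones, so Abb moves to pitch class 7. On the letter G that is G.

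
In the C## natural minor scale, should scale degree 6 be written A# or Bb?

A#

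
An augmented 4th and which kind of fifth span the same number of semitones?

diminished

An augmented fourth spans 6 semitones.
A fifth spanning 6 semitones is diminished (the perfect fifth is 7).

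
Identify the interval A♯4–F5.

diminished sixth

The letter names run A→F, a span of 5 letter steps, so the interval is some kind of sixth.
A# to F is 7 semitones. A major sixth is 9, so 7 makes it diminished.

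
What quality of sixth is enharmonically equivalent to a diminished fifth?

doubly diminished

A diminished fifth spans 6 semitones.
A sixth spanning 6 semitones is doubly diminished (the major sixth is 9).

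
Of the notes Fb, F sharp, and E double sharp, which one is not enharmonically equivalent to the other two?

Fb

In 12-tone equal temperament, enharmonic equivalents share a pitch class. Fb is pitch class 4; F# is pitch class 6; E## is pitch class 6.
F# and E## share pitch class 6, while Fb is pitch class 4.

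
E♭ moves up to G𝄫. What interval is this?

The letter names run E→G, a span of 2 letter steps, so the interval is some kind of third.
Eb to Gbb is 2 semitones. A major third is 4, so 2 makes it diminished.

diminished third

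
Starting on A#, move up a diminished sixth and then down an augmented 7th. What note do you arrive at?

A diminished sixth up from A# is F (letter F, 7 semitones up).
An augmented seventh down from F is Gbb (letter G, 12 semitones down).

Gbb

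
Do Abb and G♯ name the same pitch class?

No

Two spellings are enharmonically equivalent only if they share a pitch class.
Here Abb → 7, G# → 8; 7 ≠ 8, so they are not.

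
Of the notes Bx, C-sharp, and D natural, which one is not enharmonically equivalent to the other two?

D

In 12-tone equal temperament, enharmonic equivalents share a pitch class. B## is pitch class 1; C# is pitch class 1; D is pitch class 2.
B## and C# share pitch class 1, while D is pitch class 2.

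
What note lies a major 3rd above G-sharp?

B#

A third above G lands on the letter B.
A major third spans 4 semitones, so G# moves to pitch class 0. On the letter B that is B#.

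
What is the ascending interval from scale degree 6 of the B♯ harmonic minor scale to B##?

Scale degree 6 of B# harmonic minor is G#.
G# up to B##: letters G→B make it a third; 5 semitones makes it augmented.

augmented third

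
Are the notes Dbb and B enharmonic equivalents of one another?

No

Dbb is pitch class 0; B is pitch class 11.
The pitch classes differ (0 vs. 11), so they are not enharmonic equivalents.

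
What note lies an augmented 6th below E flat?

Gbb

A sixth below E lands on the letter G.
An augmented sixth spans 10 semitones, so Eb moves to pitch class 5. On the letter G that is Gbb.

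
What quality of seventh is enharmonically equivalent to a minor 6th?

doubly diminished

A minor sixth spans 8 semitones.
A seventh spanning 8 semitones is doubly diminished (the major seventh is 11).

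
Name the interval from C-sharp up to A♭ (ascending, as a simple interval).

diminished sixth

Counting letters C–D–E–F–G–A gives a sixth.
C#→Ab = 7 semitones, 2 narrower than the major sixth (9), so diminished.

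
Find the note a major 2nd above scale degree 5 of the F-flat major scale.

Db

Scale degree 5 of Fb major is Cb.
A major second (2 semitones) above Cb lands on the letter D, giving Db.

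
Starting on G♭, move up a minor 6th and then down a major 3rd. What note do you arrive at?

A minor sixth up from Gb is Ebb (letter E, 8 semitones up).
A major third down from Ebb is Cbb (letter C, 4 semitones down).

Cbb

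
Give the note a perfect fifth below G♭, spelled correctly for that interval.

Cb

A fifth below G lands on the letter C.
A perfect fifth spans 7 semitones, so Gb moves to pitch class 11. On the letter C that is Cb.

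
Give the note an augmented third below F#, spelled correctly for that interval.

Db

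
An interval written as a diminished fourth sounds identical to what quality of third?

major

A diminished fourth spans 4 semitones.
A third spanning 4 semitones is major (the major third is 4).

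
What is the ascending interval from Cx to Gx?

perfect fifth

Counting letters C–D–E–F–G gives a fifth.
C##→G## = 7 semitones, exactly the perfect fifth.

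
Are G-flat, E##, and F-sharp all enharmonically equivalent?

Yes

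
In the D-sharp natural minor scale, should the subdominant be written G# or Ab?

G#

Each scale degree takes a distinct letter name. Degree 4 of a scale on D must use the letter G.
G# and Ab are enharmonically the same pitch, but only G# uses the letter G, so it is the correct spelling here.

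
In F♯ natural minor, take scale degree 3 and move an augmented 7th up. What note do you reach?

G##

Scale degree 3 of F# natural minor is A.
An augmented seventh (12 semitones) above A lands on the letter G, giving G##.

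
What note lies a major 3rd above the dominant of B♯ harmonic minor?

A##

The dominant of B# harmonic minor is F##.
A major third (4 semitones) above F## lands on the letter A, giving A##.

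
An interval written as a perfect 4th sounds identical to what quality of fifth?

A perfect fourth spans 5 semitones.
A fifth spanning 5 semitones is doubly diminished (the perfect fifth is 7).

doubly diminished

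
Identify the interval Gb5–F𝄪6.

doubly augmented seventh

Counting letters G–A–B–C–D–E–F gives a seventh.
Gb→F## = 13 semitones, 2 wider than the major seventh (11), so doubly augmented.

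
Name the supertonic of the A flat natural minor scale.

Degree 2 takes the letter 1 step above A, which is B.
In natural minor, degree 2 sits 2 semitones above the tonic. Ab + 2 semitones is pitch class 10, spelled on B as Bb.

Bb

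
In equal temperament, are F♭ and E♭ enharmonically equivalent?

No

Two spellings are enharmonically equivalent only if they share a pitch class.
Here Fb → 4, Eb → 3; 3 ≠ 4, so they are not.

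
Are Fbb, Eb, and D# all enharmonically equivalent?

Fbb = pitch class 3 and Eb = pitch class 3 and D# = pitch class 3 — the same pitch class, so they are enharmonic equivalents.

Yes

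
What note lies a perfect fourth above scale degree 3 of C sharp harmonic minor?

A

Scale degree 3 of C# harmonic minor is E.
A perfect fourth (5 semitones) above E lands on the letter A, giving A.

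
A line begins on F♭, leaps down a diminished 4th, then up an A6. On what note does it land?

A#

A diminished fourth down from Fb is C (letter C, 4 semitones down).
An augmented sixth up from C is A# (letter A, 10 semitones up).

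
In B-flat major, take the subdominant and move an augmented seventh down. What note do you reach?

Fbb

The subdominant of Bb major is Eb.
An augmented seventh (12 semitones) below Eb lands on the letter F, giving Fbb.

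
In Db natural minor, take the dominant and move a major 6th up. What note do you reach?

F

The dominant of Db natural minor is Ab.
A major sixth (9 semitones) above Ab lands on the letter F, giving F.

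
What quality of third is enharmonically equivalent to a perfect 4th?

A perfect fourth spans 5 semitones.
A third spanning 5 semitones is augmented (the major third is 4).

augmented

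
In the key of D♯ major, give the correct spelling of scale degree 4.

Degree 4 takes the letter 3 steps above D, which is G.
In major, degree 4 sits 5 semitones above the tonic. D# + 5 semitones is pitch class 8, spelled on G as G#.

G#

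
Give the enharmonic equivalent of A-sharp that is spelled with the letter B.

Bb

Plain B sits 1 semitone above A#, so on the letter B the same pitch needs a flat: Bb.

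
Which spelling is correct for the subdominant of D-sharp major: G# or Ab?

G#

Each scale degree takes a distinct letter name. Degree 4 of a scale on D must use the letter G.
G# and Ab are enharmonically the same pitch, but only G# uses the letter G, so it is the correct spelling here.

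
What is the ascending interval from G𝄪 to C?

doubly diminished fourth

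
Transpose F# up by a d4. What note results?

Bb

A fourth above F lands on the letter B.
A diminished fourth spans 4 semitones, so F# moves to pitch class 10. On the letter B that is Bb.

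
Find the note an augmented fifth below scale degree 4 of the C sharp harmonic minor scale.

Scale degree 4 of C# harmonic minor is F#.
An augmented fifth (8 semitones) below F# lands on the letter B, giving Bb.

Bb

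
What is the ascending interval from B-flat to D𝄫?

diminished third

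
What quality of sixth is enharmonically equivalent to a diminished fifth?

A diminished fifth spans 6 semitones.
A sixth spanning 6 semitones is doubly diminished (the major sixth is 9).

doubly diminished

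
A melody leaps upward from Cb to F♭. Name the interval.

perfect fourth

Counting letters C–D–E–F gives a fourth.
Cb→Fb = 5 semitones, exactly the perfect fourth.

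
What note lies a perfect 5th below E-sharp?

A fifth below E lands on the letter A.
A perfect fifth spans 7 semitones, so E# moves to pitch class 10. On the letter A that is A#.

A#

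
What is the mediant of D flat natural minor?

The Db natural minor scale runs Db Eb Fb Gb Ab Bbb Cb.
Degree 3 is Fb.

Fb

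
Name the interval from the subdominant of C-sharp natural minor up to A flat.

diminished third

The subdominant of C# natural minor is F#.
F# up to Ab: letters F→A make it a third; 2 semitones makes it diminished.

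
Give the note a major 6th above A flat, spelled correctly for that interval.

F

A sixth above A lands on the letter F.
A major sixth spans 9 semitones, so Ab moves to pitch class 5. On the letter F that is F.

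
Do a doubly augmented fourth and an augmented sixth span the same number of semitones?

No

A doubly augmented fourth spans 7 semitones; an augmented sixth spans 10.
The spans differ, so they are not enharmonic equivalents.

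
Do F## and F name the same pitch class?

F## is pitch class 7; F is pitch class 5.
The pitch classes differ (7 vs. 5), so they are not enharmonic equivalents.

No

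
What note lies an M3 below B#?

G#

B down a major third is G, so the target letter is G.
From B#, a major third is 4 semitones down: G#.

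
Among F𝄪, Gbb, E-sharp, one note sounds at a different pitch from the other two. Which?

In 12-tone equal temperament, enharmonic equivalents share a pitch class. F## is pitch class 7; Gbb is pitch class 5; E# is pitch class 5.
Gbb and E# share pitch class 5, while F## is pitch class 7.

F##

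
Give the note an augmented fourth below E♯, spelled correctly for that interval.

E down a perfect fourth is B, so the target letter is B.
From E#, an augmented fourth is 6 semitones down: B.

B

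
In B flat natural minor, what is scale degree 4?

The Bb natural minor scale runs Bb C Db Eb F Gb Ab.
Degree 4 is Eb.

Eb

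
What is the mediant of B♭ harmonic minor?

Db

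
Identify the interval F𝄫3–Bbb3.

augmented fourth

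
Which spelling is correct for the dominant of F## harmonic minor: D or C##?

C##

Each scale degree takes a distinct letter name. Degree 5 of a scale on F must use the letter C.
C## and D are enharmonically the same pitch, but only C## uses the letter C, so it is the correct spelling here.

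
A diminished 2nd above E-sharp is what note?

F

A second above E lands on the letter F.
A diminished second spans 0 semitones, so E# moves to pitch class 5. On the letter F that is F.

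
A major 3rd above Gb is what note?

Bb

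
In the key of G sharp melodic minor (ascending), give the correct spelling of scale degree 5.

The G# melodic minor (ascending) scale runs G# A# B C# D# E# F##.
Degree 5 is D#.

D#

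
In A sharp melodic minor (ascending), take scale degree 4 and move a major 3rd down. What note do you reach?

Scale degree 4 of A# melodic minor (ascending) is D#.
A major third (4 semitones) below D# lands on the letter B, giving B.

B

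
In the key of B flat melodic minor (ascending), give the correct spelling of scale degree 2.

The Bb melodic minor (ascending) scale runs Bb C Db Eb F G A.
Degree 2 is C.

C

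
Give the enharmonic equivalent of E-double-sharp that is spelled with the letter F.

F#

E## is pitch class 6. The letter F alone is pitch class 5.
To reach pitch class 6 from F requires an offset of +1 semitone, i.e. sharp: F#.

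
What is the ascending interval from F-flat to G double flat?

The letter names run F→G, a span of 1 letter step, so the interval is some kind of second.
Fb to Gbb is 1 semitone. A major second is 2, so 1 makes it minor.

minor second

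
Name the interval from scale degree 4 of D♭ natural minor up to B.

augmented third

Scale degree 4 of Db natural minor is Gb.
Gb up to B: letters G→B make it a third; 5 semitones makes it augmented.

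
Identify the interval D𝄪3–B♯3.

The letter names run D→B, a span of 5 letter steps, so the interval is some kind of sixth.
D## to B# is 8 semitones. A major sixth is 9, so 8 makes it minor.

minor sixth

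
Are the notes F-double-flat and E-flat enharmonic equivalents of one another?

Yes

Fbb = pitch class 3 and Eb = pitch class 3 — the same pitch class, so they are enharmonic equivalents.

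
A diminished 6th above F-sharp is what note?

Db

F up a major sixth is D, so the target letter is D.
From F#, a diminished sixth is 7 semitones up: Db.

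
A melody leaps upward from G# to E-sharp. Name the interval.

major sixth

The letter names run G→E, a span of 5 letter steps, so the interval is some kind of sixth.
G# to E# is 9 semitones. A major sixth is 9, so 9 makes it major.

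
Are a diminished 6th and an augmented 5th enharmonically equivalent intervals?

A diminished sixth spans 7 semitones; an augmented fifth spans 8.
The spans differ, so they are not enharmonic equivalents.

No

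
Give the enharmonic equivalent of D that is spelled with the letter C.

D is pitch class 2. The letter C alone is pitch class 0.
To reach pitch class 2 from C requires an offset of +2 semitones, i.e. double sharp: C##.

C##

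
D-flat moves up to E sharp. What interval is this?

doubly augmented second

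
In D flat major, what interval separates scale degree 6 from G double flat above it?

Scale degree 6 of Db major is Bb.
Bb up to Gbb: letters B→G make it a sixth; 7 semitones makes it diminished.

diminished sixth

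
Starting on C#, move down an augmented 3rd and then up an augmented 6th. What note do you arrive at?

F#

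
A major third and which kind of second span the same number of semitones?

doubly augmented

A major third spans 4 semitones.
A second spanning 4 semitones is doubly augmented (the major second is 2).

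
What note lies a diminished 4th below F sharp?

A fourth below F lands on the letter C.
A diminished fourth spans 4 semitones, so F# moves to pitch class 2. On the letter C that is C##.

C##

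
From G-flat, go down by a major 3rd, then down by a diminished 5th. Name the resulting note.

Ab

A major third down from Gb is Ebb (letter E, 4 semitones down).
A diminished fifth down from Ebb is Ab (letter A, 6 semitones down).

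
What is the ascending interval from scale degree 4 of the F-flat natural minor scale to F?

Scale degree 4 of Fb natural minor is Bbb.
Bbb up to F: letters B→F make it a fifth; 8 semitones makes it augmented.

augmented fifth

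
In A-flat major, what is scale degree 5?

Eb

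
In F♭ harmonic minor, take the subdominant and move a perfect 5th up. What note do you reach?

The subdominant of Fb harmonic minor is Bbb.
A perfect fifth (7 semitones) above Bbb lands on the letter F, giving Fb.

Fb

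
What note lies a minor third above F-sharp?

A third above F lands on the letter A.
A minor third spans 3 semitones, so F# moves to pitch class 9. On the letter A that is A.

A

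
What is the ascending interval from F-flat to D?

augmented sixth

Counting letters F–G–A–B–C–D gives a sixth.
Fb→D = 10 semitones, 1 wider than the major sixth (9), so augmented.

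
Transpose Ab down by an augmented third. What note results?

A down a major third is F, so the target letter is F.
From Ab, an augmented third is 5 semitones down: Fbb.

Fbb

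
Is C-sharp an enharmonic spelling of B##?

Yes

C# = pitch class 1 and B## = pitch class 1 — the same pitch class, so they are enharmonic equivalents.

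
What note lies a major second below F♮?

Eb

A second below F lands on the letter E.
A major second spans 2 semitones, so F moves to pitch class 3. On the letter E that is Eb.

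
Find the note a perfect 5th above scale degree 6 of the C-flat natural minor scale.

Scale degree 6 of Cb natural minor is Abb.
A perfect fifth (7 semitones) above Abb lands on the letter E, giving Ebb.

Ebb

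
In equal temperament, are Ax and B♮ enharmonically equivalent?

Yes

A## = pitch class 11 and B = pitch class 11 — the same pitch class, so they are enharmonic equivalents.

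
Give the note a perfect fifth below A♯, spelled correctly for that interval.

A down a perfect fifth is D, so the target letter is D.
From A#, a perfect fifth is 7 semitones down: D#.

D#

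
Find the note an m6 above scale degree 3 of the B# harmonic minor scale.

B

Scale degree 3 of B# harmonic minor is D#.
A minor sixth (8 semitones) above D# lands on the letter B, giving B.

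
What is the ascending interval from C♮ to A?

major sixth

Counting letters C–D–E–F–G–A gives a sixth.
C→A = 9 semitones, exactly the major sixth.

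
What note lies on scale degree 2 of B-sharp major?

The B# major scale runs B# C## D## E# F## G## A##.
Degree 2 is C##.

C##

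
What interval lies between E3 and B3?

perfect fifth

The letter names run E→B, a span of 4 letter steps, so the interval is some kind of fifth.
E to B is 7 semitones. A perfect fifth is 7, so 7 makes it perfect.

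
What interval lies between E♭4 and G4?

major third

Counting letters E–F–G gives a third.
Eb→G = 4 semitones, exactly the major third.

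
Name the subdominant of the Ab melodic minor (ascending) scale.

Db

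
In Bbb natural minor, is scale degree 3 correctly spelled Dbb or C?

Dbb

Each scale degree takes a distinct letter name. Degree 3 of a scale on B must use the letter D.
Dbb and C are enharmonically the same pitch, but only Dbb uses the letter D, so it is the correct spelling here.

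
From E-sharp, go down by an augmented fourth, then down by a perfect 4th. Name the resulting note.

An augmented fourth down from E# is B (letter B, 6 semitones down).
A perfect fourth down from B is F# (letter F, 5 semitones down).

F#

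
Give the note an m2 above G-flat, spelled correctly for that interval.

Abb

G up a major second is A, so the target letter is A.
From Gb, a minor second is 1 semitone up: Abb.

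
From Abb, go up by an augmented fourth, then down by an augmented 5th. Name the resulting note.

Gbb

An augmented fourth up from Abb is Db (letter D, 6 semitones up).
An augmented fifth down from Db is Gbb (letter G, 8 semitones down).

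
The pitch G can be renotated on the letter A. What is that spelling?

G is pitch class 7. The letter A alone is pitch class 9.
To reach pitch class 7 from A requires an offset of -2 semitones, i.e. double flat: Abb.

Abb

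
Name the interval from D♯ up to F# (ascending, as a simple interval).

minor third

Counting letters D–E–F gives a third.
D#→F# = 3 semitones, 1 narrower than the major third (4), so minor.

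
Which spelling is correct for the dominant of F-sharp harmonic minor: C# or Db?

C#

Each scale degree takes a distinct letter name. Degree 5 of a scale on F must use the letter C.
C# and Db are enharmonically the same pitch, but only C# uses the letter C, so it is the correct spelling here.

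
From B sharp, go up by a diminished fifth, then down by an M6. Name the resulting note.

A diminished fifth up from B# is F# (letter F, 6 semitones up).
A major sixth down from F# is A (letter A, 9 semitones down).

A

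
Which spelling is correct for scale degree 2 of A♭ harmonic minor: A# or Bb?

Each scale degree takes a distinct letter name. Degree 2 of a scale on A must use the letter B.
Bb and A# are enharmonically the same pitch, but only Bb uses the letter B, so it is the correct spelling here.

Bb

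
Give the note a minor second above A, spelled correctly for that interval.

Bb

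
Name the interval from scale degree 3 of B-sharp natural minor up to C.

Scale degree 3 of B# natural minor is D#.
D# up to C: letters D→C make it a seventh; 9 semitones makes it diminished.

diminished seventh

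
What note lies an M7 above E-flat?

D

A seventh above E lands on the letter D.
A major seventh spans 11 semitones, so Eb moves to pitch class 2. On the letter D that is D.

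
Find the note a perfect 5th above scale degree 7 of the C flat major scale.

F

Scale degree 7 of Cb major is Bb.
A perfect fifth (7 semitones) above Bb lands on the letter F, giving F.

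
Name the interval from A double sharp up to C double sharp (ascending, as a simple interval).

Counting letters A–B–C gives a third.
A##→C## = 3 semitones, 1 narrower than the major third (4), so minor.

minor third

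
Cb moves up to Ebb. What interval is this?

Counting letters C–D–E gives a third.
Cb→Ebb = 3 semitones, 1 narrower than the major third (4), so minor.

minor third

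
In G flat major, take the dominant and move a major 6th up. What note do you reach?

Bb

The dominant of Gb major is Db.
A major sixth (9 semitones) above Db lands on the letter B, giving Bb.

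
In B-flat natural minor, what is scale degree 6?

Degree 6 takes the letter 5 steps above B, which is G.
In natural minor, degree 6 sits 8 semitones above the tonic. Bb + 8 semitones is pitch class 6, spelled on G as Gb.

Gb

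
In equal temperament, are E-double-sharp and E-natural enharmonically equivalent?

No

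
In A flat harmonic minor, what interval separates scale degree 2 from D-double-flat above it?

diminished third

Scale degree 2 of Ab harmonic minor is Bb.
Bb up to Dbb: letters B→D make it a third; 2 semitones makes it diminished.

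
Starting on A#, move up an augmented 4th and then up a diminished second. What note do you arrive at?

An augmented fourth up from A# is D## (letter D, 6 semitones up).
A diminished second up from D## is E (letter E, 0 semitones up).

E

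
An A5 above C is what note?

C up a perfect fifth is G, so the target letter is G.
From C, an augmented fifth is 8 semitones up: G#.

G#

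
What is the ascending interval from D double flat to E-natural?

doubly augmented second

The letter names run D→E, a span of 1 letter step, so the interval is some kind of second.
Dbb to E is 4 semitones. A major second is 2, so 4 makes it doubly augmented.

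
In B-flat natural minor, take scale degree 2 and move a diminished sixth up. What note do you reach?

Scale degree 2 of Bb natural minor is C.
A diminished sixth (7 semitones) above C lands on the letter A, giving Abb.

Abb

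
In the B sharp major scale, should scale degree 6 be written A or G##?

Each scale degree takes a distinct letter name. Degree 6 of a scale on B must use the letter G.
G## and A are enharmonically the same pitch, but only G## uses the letter G, so it is the correct spelling here.

G##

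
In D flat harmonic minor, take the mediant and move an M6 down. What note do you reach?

The mediant of Db harmonic minor is Fb.
A major sixth (9 semitones) below Fb lands on the letter A, giving Abb.

Abb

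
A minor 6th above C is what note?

Ab

A sixth above C lands on the letter A.
A minor sixth spans 8 semitones, so C moves to pitch class 8. On the letter A that is Ab.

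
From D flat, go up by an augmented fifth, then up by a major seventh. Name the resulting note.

An augmented fifth up from Db is A (letter A, 8 semitones up).
A major seventh up from A is G# (letter G, 11 semitones up).

G#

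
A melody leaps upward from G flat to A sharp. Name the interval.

doubly augmented second

Counting letters G–A gives a second.
Gb→A# = 4 semitones, 2 wider than the major second (2), so doubly augmented.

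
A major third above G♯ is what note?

B#

G up a major third is B, so the target letter is B.
From G#, a major third is 4 semitones up: B#.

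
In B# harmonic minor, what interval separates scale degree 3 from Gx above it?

augmented fourth

Scale degree 3 of B# harmonic minor is D#.
D# up to G##: letters D→G make it a fourth; 6 semitones makes it augmented.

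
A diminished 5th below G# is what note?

C##

A fifth below G lands on the letter C.
A diminished fifth spans 6 semitones, so G# moves to pitch class 2. On the letter C that is C##.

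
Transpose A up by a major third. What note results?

C#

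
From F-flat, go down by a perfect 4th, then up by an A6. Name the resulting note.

A perfect fourth down from Fb is Cb (letter C, 5 semitones down).
An augmented sixth up from Cb is A (letter A, 10 semitones up).

A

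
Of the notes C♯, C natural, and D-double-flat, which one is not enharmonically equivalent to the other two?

In 12-tone equal temperament, enharmonic equivalents share a pitch class. C# is pitch class 1; C is pitch class 0; Dbb is pitch class 0.
C and Dbb share pitch class 0, while C# is pitch class 1.

C#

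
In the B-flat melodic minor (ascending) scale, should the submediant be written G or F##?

G

Each scale degree takes a distinct letter name. Degree 6 of a scale on B must use the letter G.
G and F## are enharmonically the same pitch, but only G uses the letter G, so it is the correct spelling here.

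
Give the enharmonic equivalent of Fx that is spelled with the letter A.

F## is pitch class 7. The letter A alone is pitch class 9.
To reach pitch class 7 from A requires an offset of -2 semitones, i.e. double flat: Abb.

Abb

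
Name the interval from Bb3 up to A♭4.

minor seventh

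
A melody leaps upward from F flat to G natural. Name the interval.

Counting letters F–G gives a second.
Fb→G = 3 semitones, 1 wider than the major second (2), so augmented.

augmented second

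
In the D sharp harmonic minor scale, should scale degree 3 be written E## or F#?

F#

Each scale degree takes a distinct letter name. Degree 3 of a scale on D must use the letter F.
F# and E## are enharmonically the same pitch, but only F# uses the letter F, so it is the correct spelling here.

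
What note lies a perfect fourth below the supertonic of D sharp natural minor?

B#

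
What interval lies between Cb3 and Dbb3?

minor second

Counting letters C–D gives a second.
Cb→Dbb = 1 semitone, 1 narrower than the major second (2), so minor.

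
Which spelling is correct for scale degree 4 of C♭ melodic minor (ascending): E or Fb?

Each scale degree takes a distinct letter name. Degree 4 of a scale on C must use the letter F.
Fb and E are enharmonically the same pitch, but only Fb uses the letter F, so it is the correct spelling here.

Fb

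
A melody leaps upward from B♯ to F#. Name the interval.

The letter names run B→F, a span of 4 letter steps, so the interval is some kind of fifth.
B# to F# is 6 semitones. A perfect fifth is 7, so 6 makes it diminished.

diminished fifth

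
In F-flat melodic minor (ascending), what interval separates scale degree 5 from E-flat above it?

major third

Scale degree 5 of Fb melodic minor (ascending) is Cb.
Cb up to Eb: letters C→E make it a third; 4 semitones makes it major.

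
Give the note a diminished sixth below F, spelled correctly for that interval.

F down a major sixth is Ab, so the target letter is A.
From F, a diminished sixth is 7 semitones down: A#.

A#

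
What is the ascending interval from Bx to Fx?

diminished fifth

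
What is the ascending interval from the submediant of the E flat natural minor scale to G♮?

The submediant of Eb natural minor is Cb.
Cb up to G: letters C→G make it a fifth; 8 semitones makes it augmented.

augmented fifth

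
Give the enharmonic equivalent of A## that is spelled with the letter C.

Cb

A## is pitch class 11. The letter C alone is pitch class 0.
To reach pitch class 11 from C requires an offset of -1 semitone, i.e. flat: Cb.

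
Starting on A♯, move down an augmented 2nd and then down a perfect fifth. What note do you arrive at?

C

An augmented second down from A# is G (letter G, 3 semitones down).
A perfect fifth down from G is C (letter C, 7 semitones down).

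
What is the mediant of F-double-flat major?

Abb

Degree 3 takes the letter 2 steps above F, which is A.
In major, degree 3 sits 4 semitones above the tonic. Fbb + 4 semitones is pitch class 7, spelled on A as Abb.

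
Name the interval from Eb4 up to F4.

Counting letters E–F gives a second.
Eb→F = 2 semitones, exactly the major second.

major second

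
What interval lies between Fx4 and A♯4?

The letter names run F→A, a span of 2 letter steps, so the interval is some kind of third.
F## to A# is 3 semitones. A major third is 4, so 3 makes it minor.

minor third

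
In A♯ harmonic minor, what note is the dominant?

Degree 5 takes the letter 4 steps above A, which is E.
In harmonic minor, degree 5 sits 7 semitones above the tonic. A# + 7 semitones is pitch class 5, spelled on E as E#.

E#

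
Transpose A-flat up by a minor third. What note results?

Cb

A up a major third is C#, so the target letter is C.
From Ab, a minor third is 3 semitones up: Cb.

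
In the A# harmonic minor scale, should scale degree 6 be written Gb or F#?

Each scale degree takes a distinct letter name. Degree 6 of a scale on A must use the letter F.
F# and Gb are enharmonically the same pitch, but only F# uses the letter F, so it is the correct spelling here.

F#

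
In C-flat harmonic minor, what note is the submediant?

Abb

The Cb harmonic minor scale runs Cb Db Ebb Fb Gb Abb Bb.
Degree 6 is Abb.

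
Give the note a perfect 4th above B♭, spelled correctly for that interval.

B up a perfect fourth is E, so the target letter is E.
From Bb, a perfect fourth is 5 semitones up: Eb.

Eb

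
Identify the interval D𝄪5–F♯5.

diminished third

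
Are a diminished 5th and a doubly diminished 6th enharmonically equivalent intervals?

Yes

A diminished fifth spans 6 semitones; a doubly diminished sixth spans 6.
They are enharmonically equivalent.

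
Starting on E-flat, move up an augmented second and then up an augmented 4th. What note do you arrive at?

B#

An augmented second up from Eb is F# (letter F, 3 semitones up).
An augmented fourth up from F# is B# (letter B, 6 semitones up).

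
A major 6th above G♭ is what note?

Eb

A sixth above G lands on the letter E.
A major sixth spans 9 semitones, so Gb moves to pitch class 3. On the letter E that is Eb.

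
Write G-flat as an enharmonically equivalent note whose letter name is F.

F#

Plain F sits 1 semitone below Gb, so on the letter F the same pitch needs a sharp: F#.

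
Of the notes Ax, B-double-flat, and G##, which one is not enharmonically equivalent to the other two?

In 12-tone equal temperament, enharmonic equivalents share a pitch class. A## is pitch class 11; Bbb is pitch class 9; G## is pitch class 9.
Bbb and G## share pitch class 9, while A## is pitch class 11.

A##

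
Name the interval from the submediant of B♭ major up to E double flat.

diminished sixth

The submediant of Bb major is G.
G up to Ebb: letters G→E make it a sixth; 7 semitones makes it diminished.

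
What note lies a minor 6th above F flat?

F up a major sixth is D, so the target letter is D.
From Fb, a minor sixth is 8 semitones up: Dbb.

Dbb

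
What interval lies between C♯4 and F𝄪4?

augmented fourth

The letter names run C→F, a span of 3 letter steps, so the interval is some kind of fourth.
C# to F## is 6 semitones. A perfect fourth is 5, so 6 makes it augmented.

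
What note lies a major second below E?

D

E down a major second is D, so the target letter is D.
From E, a major second is 2 semitones down: D.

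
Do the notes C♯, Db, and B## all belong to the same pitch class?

C# = pitch class 1 and Db = pitch class 1 and B## = pitch class 1 — the same pitch class, so they are enharmonic equivalents.

Yes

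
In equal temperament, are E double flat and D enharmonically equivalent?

Yes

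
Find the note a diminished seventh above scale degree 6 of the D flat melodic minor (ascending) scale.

Abb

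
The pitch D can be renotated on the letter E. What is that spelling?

Ebb

D is pitch class 2. The letter E alone is pitch class 4.
To reach pitch class 2 from E requires an offset of -2 semitones, i.e. double flat: Ebb.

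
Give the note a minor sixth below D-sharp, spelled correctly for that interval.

D down a major sixth is F, so the target letter is F.
From D#, a minor sixth is 8 semitones down: F##.

F##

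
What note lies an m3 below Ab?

A down a major third is F, so the target letter is F.
From Ab, a minor third is 3 semitones down: F.

F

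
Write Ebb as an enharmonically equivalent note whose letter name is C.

Plain C sits 2 semitones below Ebb, so on the letter C the same pitch needs a double sharp: C##.

C##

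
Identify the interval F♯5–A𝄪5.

augmented third

The letter names run F→A, a span of 2 letter steps, so the interval is some kind of third.
F# to A## is 5 semitones. A major third is 4, so 5 makes it augmented.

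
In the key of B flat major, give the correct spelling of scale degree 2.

C

Degree 2 takes the letter 1 step above B, which is C.
In major, degree 2 sits 2 semitones above the tonic. Bb + 2 semitones is pitch class 0, spelled on C as C.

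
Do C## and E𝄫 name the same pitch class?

Yes

C## is pitch class 2; Ebb is pitch class 2.
All spellings map to pitch class 2, so they are enharmonically equivalent.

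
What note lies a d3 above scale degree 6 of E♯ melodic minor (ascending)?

Scale degree 6 of E# melodic minor (ascending) is C##.
A diminished third (2 semitones) above C## lands on the letter E, giving E.

E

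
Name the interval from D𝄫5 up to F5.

augmented third

Counting letters D–E–F gives a third.
Dbb→F = 5 semitones, 1 wider than the major third (4), so augmented.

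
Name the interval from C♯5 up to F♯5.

perfect fourth

The letter names run C→F, a span of 3 letter steps, so the interval is some kind of fourth.
C# to F# is 5 semitones. A perfect fourth is 5, so 5 makes it perfect.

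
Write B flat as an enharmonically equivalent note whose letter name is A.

A#

Bb is pitch class 10. The letter A alone is pitch class 9.
To reach pitch class 10 from A requires an offset of +1 semitone, i.e. sharp: A#.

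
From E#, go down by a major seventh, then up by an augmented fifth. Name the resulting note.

A major seventh down from E# is F# (letter F, 11 semitones down).
An augmented fifth up from F# is C## (letter C, 8 semitones up).

C##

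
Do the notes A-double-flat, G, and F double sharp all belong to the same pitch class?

Abb = pitch class 7 and G = pitch class 7 and F## = pitch class 7 — the same pitch class, so they are enharmonic equivalents.

Yes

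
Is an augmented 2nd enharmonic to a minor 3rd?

Yes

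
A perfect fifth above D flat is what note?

Ab

D up a perfect fifth is A, so the target letter is A.
From Db, a perfect fifth is 7 semitones up: Ab.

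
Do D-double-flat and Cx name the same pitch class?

No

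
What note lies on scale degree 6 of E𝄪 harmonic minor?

C##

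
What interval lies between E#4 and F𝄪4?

The letter names run E→F, a span of 1 letter step, so the interval is some kind of second.
E# to F## is 2 semitones. A major second is 2, so 2 makes it major.

major second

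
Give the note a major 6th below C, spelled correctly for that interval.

Eb

C down a major sixth is Eb, so the target letter is E.
From C, a major sixth is 9 semitones down: Eb.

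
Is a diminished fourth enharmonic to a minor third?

A diminished fourth spans 4 semitones; a minor third spans 3.
The spans differ, so they are not enharmonic equivalents.

No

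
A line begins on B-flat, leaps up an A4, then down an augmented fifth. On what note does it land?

An augmented fourth up from Bb is E (letter E, 6 semitones up).
An augmented fifth down from E is Ab (letter A, 8 semitones down).

Ab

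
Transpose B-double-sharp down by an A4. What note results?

B down a perfect fourth is F#, so the target letter is F.
From B##, an augmented fourth is 6 semitones down: F##.

F##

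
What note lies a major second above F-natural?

A second above F lands on the letter G.
A major second spans 2 semitones, so F moves to pitch class 7. On the letter G that is G.

G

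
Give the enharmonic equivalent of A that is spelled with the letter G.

Plain G sits 2 semitones below A, so on the letter G the same pitch needs a double sharp: G##.

G##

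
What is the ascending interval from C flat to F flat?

Counting letters C–D–E–F gives a fourth.
Cb→Fb = 5 semitones, exactly the perfect fourth.

perfect fourth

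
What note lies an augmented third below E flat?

Cbb

A third below E lands on the letter C.
An augmented third spans 5 semitones, so Eb moves to pitch class 10. On the letter C that is Cbb.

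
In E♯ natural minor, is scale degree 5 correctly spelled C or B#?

B#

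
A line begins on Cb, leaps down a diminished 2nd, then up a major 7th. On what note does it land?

A#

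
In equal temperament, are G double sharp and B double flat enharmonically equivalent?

Yes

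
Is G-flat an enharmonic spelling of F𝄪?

No

Gb is pitch class 6; F## is pitch class 7.
The pitch classes differ (6 vs. 7), so they are not enharmonic equivalents.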